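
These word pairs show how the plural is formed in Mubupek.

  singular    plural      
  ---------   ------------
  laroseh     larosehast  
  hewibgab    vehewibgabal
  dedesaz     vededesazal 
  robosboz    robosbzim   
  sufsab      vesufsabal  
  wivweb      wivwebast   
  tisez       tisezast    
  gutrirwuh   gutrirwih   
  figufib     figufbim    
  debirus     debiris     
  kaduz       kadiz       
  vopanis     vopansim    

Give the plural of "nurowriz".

nurowrzim

"nurowriz" has last vowel 'i'. The stems whose last vowel is 'i' (figufib → figufbim, vopanis → vopansim) delete the last vowel and add -im.
The other patterns: stems whose last vowel is 'u' change the last vowel to 'i'; stems whose last vowel is 'e' add -ast; stems whose last vowel is 'a' add ve- … -al around the stem.
So nurowriz → nurowrzim.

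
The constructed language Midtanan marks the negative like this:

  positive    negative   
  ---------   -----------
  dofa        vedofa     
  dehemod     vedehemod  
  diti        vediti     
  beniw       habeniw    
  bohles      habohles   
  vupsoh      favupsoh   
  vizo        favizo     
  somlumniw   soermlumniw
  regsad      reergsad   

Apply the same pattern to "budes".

habudes

beniw and somlumniw both end in -w yet inflect differently (habeniw, soermlumniw), so the final letter is not what conditions the rule; the first letter is.
"budes" begins with b-. The stems beginning with b- (beniw → habeniw, bohles → habohles) add the prefix ha-.
The other patterns: stems beginning with d- add the prefix ve-; stems beginning with v- add the prefix fa-; stems beginning with r- or s- insert -er- after the first vowel.
So budes → habudes.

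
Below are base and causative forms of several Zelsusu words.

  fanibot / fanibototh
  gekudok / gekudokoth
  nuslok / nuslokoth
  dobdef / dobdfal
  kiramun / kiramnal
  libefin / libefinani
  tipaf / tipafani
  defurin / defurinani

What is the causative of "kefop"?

kefopoth

kiramun and libefin both end in -n yet inflect differently (kiramnal, libefinani), so the final letter is not what conditions the rule; the last vowel is.
"kefop" has last vowel 'o'. The stems whose last vowel is 'o' (fanibot → fanibototh, gekudok → gekudokoth, nuslok → nuslokoth) add -oth.
The other patterns: stems whose last vowel is 'e' or 'u' delete the last vowel and add -al; stems whose last vowel is 'a' or 'i' add -ani.
So kefop → kefopoth.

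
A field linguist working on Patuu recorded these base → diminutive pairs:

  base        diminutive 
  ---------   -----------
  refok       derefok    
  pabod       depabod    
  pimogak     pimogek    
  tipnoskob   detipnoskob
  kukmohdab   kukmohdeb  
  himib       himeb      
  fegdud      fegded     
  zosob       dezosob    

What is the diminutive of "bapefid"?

bapefed

pabod and fegdud both end in -d yet inflect differently (depabod, fegded), so the final letter is not what conditions the rule; the last vowel is.
"bapefid" has last vowel 'i'. The one such stem in the data (himib → himeb) changes the last vowel to 'e' (as do fegdud, pimogak), so the same rule applies.
So bapefid → bapefed.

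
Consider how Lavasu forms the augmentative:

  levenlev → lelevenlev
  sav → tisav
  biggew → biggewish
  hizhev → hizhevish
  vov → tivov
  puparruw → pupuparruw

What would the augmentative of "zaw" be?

sav and hizhev both end in -v yet inflect differently (tisav, hizhevish), so the final letter is not what conditions the rule; the number of vowels is.
"zaw" has 1 vowel. The stems with 1 vowel (sav → tisav, vov → tivov) add the prefix ti-.
So zaw → tizaw.

tizaw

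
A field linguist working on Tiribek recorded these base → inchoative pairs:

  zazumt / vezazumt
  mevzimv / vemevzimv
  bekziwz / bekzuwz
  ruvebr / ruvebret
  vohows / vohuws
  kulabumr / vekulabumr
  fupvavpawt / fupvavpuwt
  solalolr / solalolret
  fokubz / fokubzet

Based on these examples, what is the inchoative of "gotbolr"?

gotbolret

zazumt and fupvavpawt both end in -t yet inflect differently (vezazumt, fupvavpuwt), so the final letter is not what conditions the rule; the second-to-last letter is.
"gotbolr" has second-to-last letter 'l'. The one such stem in the data (solalolr → solalolret) adds -et, so the same rule applies.
The other patterns: stems whose second-to-last letter is 'm' add the prefix ve-; stems whose second-to-last letter is 'w' change the last vowel to 'u'.
So gotbolr → gotbolret.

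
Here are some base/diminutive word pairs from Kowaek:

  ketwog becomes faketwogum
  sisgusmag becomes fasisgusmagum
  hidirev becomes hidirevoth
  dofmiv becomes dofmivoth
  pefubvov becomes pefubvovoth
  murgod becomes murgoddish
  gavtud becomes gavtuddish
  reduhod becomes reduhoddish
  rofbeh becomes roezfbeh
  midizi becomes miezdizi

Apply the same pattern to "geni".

ketwog and pefubvov both have last vowel 'o' yet inflect differently (faketwogum, pefubvovoth), so the last vowel is not what conditions the rule; the final letter is.
"geni" ends in -i. The one such stem in the data (midizi → miezdizi) inserts -ez- after the first vowel (as does rofbeh), so the same rule applies.
So geni → geezni.

geezni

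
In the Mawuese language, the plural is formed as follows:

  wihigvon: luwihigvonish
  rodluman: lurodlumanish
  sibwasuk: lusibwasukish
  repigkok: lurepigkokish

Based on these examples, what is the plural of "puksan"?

Every pair shown (wihigvon → luwihigvonish, rodluman → lurodlumanish, sibwasuk → lusibwasukish, …) follows the same rule: add lu- … -ish around the stem.
So puksan → lupuksanish.

lupuksanish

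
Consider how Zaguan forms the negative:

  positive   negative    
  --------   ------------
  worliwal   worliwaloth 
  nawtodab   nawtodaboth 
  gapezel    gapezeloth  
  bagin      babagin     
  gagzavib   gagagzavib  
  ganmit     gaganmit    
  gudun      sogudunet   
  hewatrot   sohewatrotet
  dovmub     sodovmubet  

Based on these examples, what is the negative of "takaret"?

takaretoth

nawtodab and gagzavib both end in -b yet inflect differently (nawtodaboth, gagagzavib), so the final letter is not what conditions the rule; the last vowel is.
"takaret" has last vowel 'e'. The one such stem in the data (gapezel → gapezeloth) adds -oth, so the same rule applies.
The other patterns: stems whose last vowel is 'i' repeat the first consonant+vowel as a prefix; stems whose last vowel is 'o' or 'u' add so- … -et around the stem.
So takaret → takaretoth.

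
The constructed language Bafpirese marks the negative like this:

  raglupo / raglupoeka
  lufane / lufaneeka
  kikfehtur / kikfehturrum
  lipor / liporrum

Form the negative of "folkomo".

folkomoeka

raglupo and lipor both have last vowel 'o' yet inflect differently (raglupoeka, liporrum), so the last vowel is not what conditions the rule; whether the stem ends in a vowel or a consonant is.
"folkomo" ends in a vowel. The stems ending in a vowel (raglupo → raglupoeka, lufane → lufaneeka) add -eka.
So folkomo → folkomoeka.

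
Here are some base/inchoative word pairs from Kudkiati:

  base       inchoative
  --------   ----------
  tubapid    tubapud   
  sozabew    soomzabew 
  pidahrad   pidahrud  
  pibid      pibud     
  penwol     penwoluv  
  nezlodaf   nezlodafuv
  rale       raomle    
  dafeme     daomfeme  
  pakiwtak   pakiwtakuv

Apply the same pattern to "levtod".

pidahrad and pakiwtak both have last vowel 'a' yet inflect differently (pidahrud, pakiwtakuv), so the last vowel is not what conditions the rule; the final letter is.
"levtod" ends in -d. The stems ending in -d (pibid → pibud, pidahrad → pidahrud, tubapid → tubapud) change the last vowel to 'u'.
The other patterns: stems ending in -e or -w insert -om- after the first vowel; stems ending in -f, -k or -l add -uv.
So levtod → levtud.

levtud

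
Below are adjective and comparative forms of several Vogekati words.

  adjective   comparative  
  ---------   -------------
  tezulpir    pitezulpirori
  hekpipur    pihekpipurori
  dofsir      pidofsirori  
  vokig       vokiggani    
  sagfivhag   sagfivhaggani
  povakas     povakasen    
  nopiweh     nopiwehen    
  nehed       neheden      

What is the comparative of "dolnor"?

pidolnorori

"dolnor" ends in -r. The stems ending in -r (tezulpir → pitezulpirori, hekpipur → pihekpipurori, dofsir → pidofsirori) add pi- … -ori around the stem.
The other patterns: stems ending in -g double the final consonant and add -ani; stems ending in -d, -h or -s add -en.
So dolnor → pidolnorori.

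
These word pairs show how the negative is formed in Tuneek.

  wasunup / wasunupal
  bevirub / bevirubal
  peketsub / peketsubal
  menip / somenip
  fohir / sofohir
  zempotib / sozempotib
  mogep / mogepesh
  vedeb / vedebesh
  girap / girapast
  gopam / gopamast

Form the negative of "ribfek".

wasunup and menip both end in -p yet inflect differently (wasunupal, somenip), so the final letter is not what conditions the rule; the last vowel is.
"ribfek" has last vowel 'e'. The stems whose last vowel is 'e' (mogep → mogepesh, vedeb → vedebesh) add -esh.
The other patterns: stems whose last vowel is 'u' add -al; stems whose last vowel is 'i' add the prefix so-; stems whose last vowel is 'a' add -ast.
So ribfek → ribfekesh.

ribfekesh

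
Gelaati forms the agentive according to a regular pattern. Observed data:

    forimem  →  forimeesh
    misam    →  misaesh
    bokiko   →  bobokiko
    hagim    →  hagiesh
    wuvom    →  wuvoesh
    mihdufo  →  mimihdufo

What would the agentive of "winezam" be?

winezaesh

"winezam" ends in -m. The stems ending in -m (hagim → hagiesh, forimem → forimeesh, wuvom → wuvoesh) drop the final letter and add -esh.
The other pattern: stems ending in -o repeat the first consonant+vowel as a prefix.
So winezam → winezaesh.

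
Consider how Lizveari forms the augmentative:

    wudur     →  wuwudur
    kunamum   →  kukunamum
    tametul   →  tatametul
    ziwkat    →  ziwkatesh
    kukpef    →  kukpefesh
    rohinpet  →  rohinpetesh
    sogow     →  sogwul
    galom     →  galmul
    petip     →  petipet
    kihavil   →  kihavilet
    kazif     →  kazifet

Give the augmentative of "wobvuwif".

kunamum and galom both end in -m yet inflect differently (kukunamum, galmul), so the final letter is not what conditions the rule; the last vowel is.
"wobvuwif" has last vowel 'i'. The stems whose last vowel is 'i' (petip → petipet, kihavil → kihavilet, kazif → kazifet) add -et.
The other patterns: stems whose last vowel is 'u' repeat the first consonant+vowel as a prefix; stems whose last vowel is 'a' or 'e' add -esh; stems whose last vowel is 'o' delete the last vowel and add -ul.
So wobvuwif → wobvuwifet.

wobvuwifet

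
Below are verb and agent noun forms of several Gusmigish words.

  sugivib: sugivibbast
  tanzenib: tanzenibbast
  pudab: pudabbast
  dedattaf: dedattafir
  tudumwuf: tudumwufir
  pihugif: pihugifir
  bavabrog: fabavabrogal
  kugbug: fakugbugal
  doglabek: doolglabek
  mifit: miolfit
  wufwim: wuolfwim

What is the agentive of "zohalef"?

zohalefir

pudab and dedattaf both have last vowel 'a' yet inflect differently (pudabbast, dedattafir), so the last vowel is not what conditions the rule; the final letter is.
"zohalef" ends in -f. The stems ending in -f (dedattaf → dedattafir, tudumwuf → tudumwufir, pihugif → pihugifir) add -ir.
The other patterns: stems ending in -b double the final consonant and add -ast; stems ending in -g add fa- … -al around the stem; stems ending in -k, -m or -t insert -ol- after the first vowel.
So zohalef → zohalefir.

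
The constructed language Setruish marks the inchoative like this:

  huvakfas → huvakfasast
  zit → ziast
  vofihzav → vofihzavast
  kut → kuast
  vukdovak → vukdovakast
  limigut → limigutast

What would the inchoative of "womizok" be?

womizokast

kut and limigut both end in -t yet inflect differently (kuast, limigutast), so the final letter is not what conditions the rule; the number of vowels is.
"womizok" has 3 vowels. The stems with 3 vowels (limigut → limigutast, huvakfas → huvakfasast, vukdovak → vukdovakast) add -ast.
The other pattern: stems with 1 vowel insert -as- after the first vowel.
So womizok → womizokast.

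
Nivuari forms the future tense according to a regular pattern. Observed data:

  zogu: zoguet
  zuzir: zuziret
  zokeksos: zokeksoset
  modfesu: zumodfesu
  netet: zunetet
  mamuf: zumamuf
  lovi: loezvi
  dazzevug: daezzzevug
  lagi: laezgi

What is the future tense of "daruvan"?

daezruvan

"daruvan" begins with d-. The one such stem in the data (dazzevug → daezzzevug) inserts -ez- after the first vowel (as do lovi, lagi), so the same rule applies.
The other patterns: stems beginning with z- add -et; stems beginning with m- or n- add the prefix zu-.
So daruvan → daezruvan.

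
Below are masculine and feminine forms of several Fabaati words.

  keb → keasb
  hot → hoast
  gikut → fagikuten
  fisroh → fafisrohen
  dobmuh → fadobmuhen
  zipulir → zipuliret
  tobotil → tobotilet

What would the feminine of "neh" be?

neash

hot and gikut both end in -t yet inflect differently (hoast, fagikuten), so the final letter is not what conditions the rule; the number of vowels is.
"neh" has 1 vowel. The stems with 1 vowel (keb → keasb, hot → hoast) insert -as- after the first vowel.
The other patterns: stems with 2 vowels add fa- … -en around the stem; stems with 3 vowels add -et.
So neh → neash.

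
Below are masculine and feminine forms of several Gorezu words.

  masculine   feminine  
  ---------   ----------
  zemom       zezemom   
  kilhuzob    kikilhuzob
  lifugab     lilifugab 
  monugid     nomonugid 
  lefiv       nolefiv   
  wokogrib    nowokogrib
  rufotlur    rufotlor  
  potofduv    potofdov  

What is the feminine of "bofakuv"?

bofakov

kilhuzob and wokogrib both end in -b yet inflect differently (kikilhuzob, nowokogrib), so the final letter is not what conditions the rule; the last vowel is.
"bofakuv" has last vowel 'u'. The stems whose last vowel is 'u' (rufotlur → rufotlor, potofduv → potofdov) change the last vowel to 'o'.
The other patterns: stems whose last vowel is 'a' or 'o' repeat the first consonant+vowel as a prefix; stems whose last vowel is 'i' add the prefix no-.
So bofakuv → bofakov.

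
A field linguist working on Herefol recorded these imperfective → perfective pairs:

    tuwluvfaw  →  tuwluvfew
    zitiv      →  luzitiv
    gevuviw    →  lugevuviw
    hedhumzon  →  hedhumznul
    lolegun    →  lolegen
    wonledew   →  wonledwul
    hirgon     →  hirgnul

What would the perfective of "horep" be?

gevuviw and wonledew both end in -w yet inflect differently (lugevuviw, wonledwul), so the final letter is not what conditions the rule; the last vowel is.
"horep" has last vowel 'e'. The one such stem in the data (wonledew → wonledwul) deletes the last vowel and adds -ul (as do hirgon, hedhumzon), so the same rule applies.
The other patterns: stems whose last vowel is 'i' add the prefix lu-; stems whose last vowel is 'a' or 'u' change the last vowel to 'e'.
So horep → horpul.

horpul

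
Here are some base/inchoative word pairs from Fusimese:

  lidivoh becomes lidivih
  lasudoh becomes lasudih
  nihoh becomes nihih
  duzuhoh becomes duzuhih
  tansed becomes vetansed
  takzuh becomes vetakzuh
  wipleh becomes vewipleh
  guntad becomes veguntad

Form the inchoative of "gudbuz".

lidivoh and takzuh both end in -h yet inflect differently (lidivih, vetakzuh), so the final letter is not what conditions the rule; the last vowel is.
"gudbuz" has last vowel 'u'. The one such stem in the data (takzuh → vetakzuh) adds the prefix ve-, so the same rule applies.
So gudbuz → vegudbuz.

vegudbuz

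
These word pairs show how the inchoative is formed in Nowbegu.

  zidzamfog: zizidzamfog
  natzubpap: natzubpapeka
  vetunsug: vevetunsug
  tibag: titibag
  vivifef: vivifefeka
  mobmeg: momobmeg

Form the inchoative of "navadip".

mobmeg and vivifef both have last vowel 'e' yet inflect differently (momobmeg, vivifefeka), so the last vowel is not what conditions the rule; the final letter is.
"navadip" ends in -p. The one such stem in the data (natzubpap → natzubpapeka) adds -eka, so the same rule applies.
The other pattern: stems ending in -g repeat the first consonant+vowel as a prefix.
So navadip → navadipeka.

navadipeka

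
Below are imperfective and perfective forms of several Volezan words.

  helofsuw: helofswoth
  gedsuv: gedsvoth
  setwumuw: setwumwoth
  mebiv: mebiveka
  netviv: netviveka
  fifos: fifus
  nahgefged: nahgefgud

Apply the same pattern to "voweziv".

voweziveka

gedsuv and mebiv both end in -v yet inflect differently (gedsvoth, mebiveka), so the final letter is not what conditions the rule; the last vowel is.
"voweziv" has last vowel 'i'. The stems whose last vowel is 'i' (mebiv → mebiveka, netviv → netviveka) add -eka.
So voweziv → voweziveka.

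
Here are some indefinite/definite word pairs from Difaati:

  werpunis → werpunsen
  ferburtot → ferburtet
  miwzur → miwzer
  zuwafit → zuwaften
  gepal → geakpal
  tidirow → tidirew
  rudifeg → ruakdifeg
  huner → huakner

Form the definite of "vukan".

vuakkan

zuwafit and ferburtot both end in -t yet inflect differently (zuwaften, ferburtet), so the final letter is not what conditions the rule; the last vowel is.
"vukan" has last vowel 'a'. The one such stem in the data (gepal → geakpal) inserts -ak- after the first vowel (as do rudifeg, huner), so the same rule applies.
The other patterns: stems whose last vowel is 'i' delete the last vowel and add -en; stems whose last vowel is 'o' or 'u' change the last vowel to 'e'.
So vukan → vuakkan.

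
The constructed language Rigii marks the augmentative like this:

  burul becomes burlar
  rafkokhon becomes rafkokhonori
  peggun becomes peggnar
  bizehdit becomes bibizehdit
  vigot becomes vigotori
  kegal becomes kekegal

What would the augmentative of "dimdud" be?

dimddar

"dimdud" has last vowel 'u'. The stems whose last vowel is 'u' (peggun → peggnar, burul → burlar) delete the last vowel and add -ar.
So dimdud → dimddar.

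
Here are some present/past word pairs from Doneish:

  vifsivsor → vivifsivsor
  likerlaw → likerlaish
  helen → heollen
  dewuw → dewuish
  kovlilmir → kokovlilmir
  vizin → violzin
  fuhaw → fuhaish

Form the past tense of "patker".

kovlilmir and vizin both have last vowel 'i' yet inflect differently (kokovlilmir, violzin), so the last vowel is not what conditions the rule; the final letter is.
"patker" ends in -r. The stems ending in -r (kovlilmir → kokovlilmir, vifsivsor → vivifsivsor) repeat the first consonant+vowel as a prefix.
So patker → papatker.

papatker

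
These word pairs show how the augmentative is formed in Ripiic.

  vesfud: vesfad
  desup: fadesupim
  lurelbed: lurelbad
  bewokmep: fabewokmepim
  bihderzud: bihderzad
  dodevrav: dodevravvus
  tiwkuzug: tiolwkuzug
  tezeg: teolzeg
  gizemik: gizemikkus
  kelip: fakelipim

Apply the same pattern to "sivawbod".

sivawbad

tezeg and lurelbed both have last vowel 'e' yet inflect differently (teolzeg, lurelbad), so the last vowel is not what conditions the rule; the final letter is.
"sivawbod" ends in -d. The stems ending in -d (lurelbed → lurelbad, bihderzud → bihderzad, vesfud → vesfad) change the last vowel to 'a'.
The other patterns: stems ending in -g insert -ol- after the first vowel; stems ending in -p add fa- … -im around the stem; stems ending in -k or -v double the final consonant and add -us.
So sivawbod → sivawbad.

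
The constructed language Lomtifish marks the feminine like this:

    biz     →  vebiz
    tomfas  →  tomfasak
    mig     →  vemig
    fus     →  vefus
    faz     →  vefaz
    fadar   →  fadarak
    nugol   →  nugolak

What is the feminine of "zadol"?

tomfas and fus both end in -s yet inflect differently (tomfasak, vefus), so the final letter is not what conditions the rule; the number of vowels is.
"zadol" has 2 vowels. The stems with 2 vowels (fadar → fadarak, tomfas → tomfasak, nugol → nugolak) add -ak.
So zadol → zadolak.

zadolak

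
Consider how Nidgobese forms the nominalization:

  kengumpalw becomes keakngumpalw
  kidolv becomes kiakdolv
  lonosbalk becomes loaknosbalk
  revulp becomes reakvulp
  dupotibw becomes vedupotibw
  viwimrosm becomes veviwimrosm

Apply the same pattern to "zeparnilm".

zeakparnilm

kengumpalw and dupotibw both end in -w yet inflect differently (keakngumpalw, vedupotibw), so the final letter is not what conditions the rule; the second-to-last letter is.
"zeparnilm" has second-to-last letter 'l'. The stems whose second-to-last letter is 'l' (kengumpalw → keakngumpalw, kidolv → kiakdolv, lonosbalk → loaknosbalk) insert -ak- after the first vowel.
So zeparnilm → zeakparnilm.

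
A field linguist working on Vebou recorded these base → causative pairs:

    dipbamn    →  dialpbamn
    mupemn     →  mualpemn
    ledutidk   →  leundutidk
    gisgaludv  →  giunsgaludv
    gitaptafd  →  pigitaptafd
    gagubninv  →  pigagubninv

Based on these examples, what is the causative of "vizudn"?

viunzudn

gisgaludv and gagubninv both end in -v yet inflect differently (giunsgaludv, pigagubninv), so the final letter is not what conditions the rule; the second-to-last letter is.
"vizudn" has second-to-last letter 'd'. The stems whose second-to-last letter is 'd' (ledutidk → leundutidk, gisgaludv → giunsgaludv) insert -un- after the first vowel.
So vizudn → viunzudn.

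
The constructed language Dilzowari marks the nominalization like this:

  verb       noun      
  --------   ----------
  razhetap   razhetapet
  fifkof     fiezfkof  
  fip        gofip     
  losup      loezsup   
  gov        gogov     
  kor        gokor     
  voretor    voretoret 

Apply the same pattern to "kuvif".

kuezvif

fip and losup both end in -p yet inflect differently (gofip, loezsup), so the final letter is not what conditions the rule; the number of vowels is.
"kuvif" has 2 vowels. The stems with 2 vowels (losup → loezsup, fifkof → fiezfkof) insert -ez- after the first vowel.
So kuvif → kuezvif.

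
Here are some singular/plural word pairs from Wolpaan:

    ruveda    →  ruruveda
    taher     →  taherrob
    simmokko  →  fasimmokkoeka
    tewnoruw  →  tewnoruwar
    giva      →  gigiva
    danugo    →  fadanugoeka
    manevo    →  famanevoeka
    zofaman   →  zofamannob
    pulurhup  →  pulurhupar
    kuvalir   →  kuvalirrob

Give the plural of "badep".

badepar

"badep" ends in -p. The one such stem in the data (pulurhup → pulurhupar) adds -ar, so the same rule applies.
The other patterns: stems ending in -a repeat the first consonant+vowel as a prefix; stems ending in -o add fa- … -eka around the stem; stems ending in -n or -r double the final consonant and add -ob.
So badep → badepar.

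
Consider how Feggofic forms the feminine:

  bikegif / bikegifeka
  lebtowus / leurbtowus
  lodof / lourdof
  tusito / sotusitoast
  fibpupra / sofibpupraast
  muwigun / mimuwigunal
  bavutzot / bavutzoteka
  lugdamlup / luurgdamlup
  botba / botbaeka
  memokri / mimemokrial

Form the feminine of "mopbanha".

mimopbanhaal

lodof and bikegif both end in -f yet inflect differently (lourdof, bikegifeka), so the final letter is not what conditions the rule; the first letter is.
"mopbanha" begins with m-. The stems beginning with m- (memokri → mimemokrial, muwigun → mimuwigunal) add mi- … -al around the stem.
The other patterns: stems beginning with l- insert -ur- after the first vowel; stems beginning with b- add -eka; stems beginning with f- or t- add so- … -ast around the stem.
So mopbanha → mimopbanhaal.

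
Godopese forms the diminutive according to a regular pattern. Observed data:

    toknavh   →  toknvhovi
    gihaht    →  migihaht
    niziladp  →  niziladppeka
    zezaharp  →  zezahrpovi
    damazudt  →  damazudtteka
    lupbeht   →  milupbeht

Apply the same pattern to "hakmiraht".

mihakmiraht

damazudt and gihaht both end in -t yet inflect differently (damazudtteka, migihaht), so the final letter is not what conditions the rule; the second-to-last letter is.
"hakmiraht" has second-to-last letter 'h'. The stems whose second-to-last letter is 'h' (gihaht → migihaht, lupbeht → milupbeht) add the prefix mi-.
So hakmiraht → mihakmiraht.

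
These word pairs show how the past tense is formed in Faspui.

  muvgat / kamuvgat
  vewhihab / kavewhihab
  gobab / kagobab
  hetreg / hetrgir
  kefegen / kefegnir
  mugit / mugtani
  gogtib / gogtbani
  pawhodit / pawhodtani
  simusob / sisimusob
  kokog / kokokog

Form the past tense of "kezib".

kezbani

muvgat and mugit both end in -t yet inflect differently (kamuvgat, mugtani), so the final letter is not what conditions the rule; the last vowel is.
"kezib" has last vowel 'i'. The stems whose last vowel is 'i' (mugit → mugtani, gogtib → gogtbani, pawhodit → pawhodtani) delete the last vowel and add -ani.
The other patterns: stems whose last vowel is 'a' add the prefix ka-; stems whose last vowel is 'e' delete the last vowel and add -ir; stems whose last vowel is 'o' repeat the first consonant+vowel as a prefix.
So kezib → kezbani.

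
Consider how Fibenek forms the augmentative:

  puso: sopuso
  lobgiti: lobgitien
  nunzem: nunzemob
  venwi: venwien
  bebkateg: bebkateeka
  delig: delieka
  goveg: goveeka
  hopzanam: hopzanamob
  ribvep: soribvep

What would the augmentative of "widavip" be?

sowidavip

"widavip" ends in -p. The one such stem in the data (ribvep → soribvep) adds the prefix so-, so the same rule applies.
So widavip → sowidavip.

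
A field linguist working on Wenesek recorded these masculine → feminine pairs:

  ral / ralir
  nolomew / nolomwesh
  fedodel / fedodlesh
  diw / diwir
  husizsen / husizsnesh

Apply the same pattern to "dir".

dirir

diw and nolomew both end in -w yet inflect differently (diwir, nolomwesh), so the final letter is not what conditions the rule; the number of vowels is.
"dir" has 1 vowel. The stems with 1 vowel (diw → diwir, ral → ralir) add -ir.
The other pattern: stems with 3 vowels delete the last vowel and add -esh.
So dir → dirir.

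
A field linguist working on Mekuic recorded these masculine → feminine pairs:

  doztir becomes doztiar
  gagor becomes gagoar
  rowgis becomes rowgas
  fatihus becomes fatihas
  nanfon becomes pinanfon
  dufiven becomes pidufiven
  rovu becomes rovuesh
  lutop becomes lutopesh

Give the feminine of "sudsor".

doztir and rowgis both have last vowel 'i' yet inflect differently (doztiar, rowgas), so the last vowel is not what conditions the rule; the final letter is.
"sudsor" ends in -r. The stems ending in -r (doztir → doztiar, gagor → gagoar) drop the final letter and add -ar.
The other patterns: stems ending in -s change the last vowel to 'a'; stems ending in -n add the prefix pi-; stems ending in -p or -u add -esh.
So sudsor → sudsoar.

sudsoar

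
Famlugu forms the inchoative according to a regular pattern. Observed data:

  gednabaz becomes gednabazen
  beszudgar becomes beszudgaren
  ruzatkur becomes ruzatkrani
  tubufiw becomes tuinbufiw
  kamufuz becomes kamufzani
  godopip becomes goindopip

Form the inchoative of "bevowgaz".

beszudgar and ruzatkur both end in -r yet inflect differently (beszudgaren, ruzatkrani), so the final letter is not what conditions the rule; the last vowel is.
"bevowgaz" has last vowel 'a'. The stems whose last vowel is 'a' (beszudgar → beszudgaren, gednabaz → gednabazen) add -en.
The other patterns: stems whose last vowel is 'u' delete the last vowel and add -ani; stems whose last vowel is 'i' insert -in- after the first vowel.
So bevowgaz → bevowgazen.

bevowgazen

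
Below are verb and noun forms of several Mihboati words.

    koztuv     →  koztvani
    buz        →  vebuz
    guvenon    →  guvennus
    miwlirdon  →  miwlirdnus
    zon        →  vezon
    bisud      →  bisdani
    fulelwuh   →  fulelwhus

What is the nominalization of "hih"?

"hih" has 1 vowel. The stems with 1 vowel (buz → vebuz, zon → vezon) add the prefix ve-.
So hih → vehih.

vehih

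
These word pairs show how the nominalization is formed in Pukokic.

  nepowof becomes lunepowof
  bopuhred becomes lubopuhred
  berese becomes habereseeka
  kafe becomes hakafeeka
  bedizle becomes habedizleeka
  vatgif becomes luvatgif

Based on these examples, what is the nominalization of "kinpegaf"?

berese and bopuhred both have last vowel 'e' yet inflect differently (habereseeka, lubopuhred), so the last vowel is not what conditions the rule; the final letter is.
"kinpegaf" ends in -f. The stems ending in -f (nepowof → lunepowof, vatgif → luvatgif) add the prefix lu-.
The other pattern: stems ending in -e add ha- … -eka around the stem.
So kinpegaf → lukinpegaf.

lukinpegaf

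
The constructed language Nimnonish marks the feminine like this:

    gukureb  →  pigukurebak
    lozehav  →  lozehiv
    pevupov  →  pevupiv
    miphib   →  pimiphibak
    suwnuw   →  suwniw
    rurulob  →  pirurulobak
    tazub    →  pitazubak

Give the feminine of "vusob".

pivusobak

rurulob and pevupov both have last vowel 'o' yet inflect differently (pirurulobak, pevupiv), so the last vowel is not what conditions the rule; the final letter is.
"vusob" ends in -b. The stems ending in -b (miphib → pimiphibak, rurulob → pirurulobak, tazub → pitazubak) add pi- … -ak around the stem.
So vusob → pivusobak.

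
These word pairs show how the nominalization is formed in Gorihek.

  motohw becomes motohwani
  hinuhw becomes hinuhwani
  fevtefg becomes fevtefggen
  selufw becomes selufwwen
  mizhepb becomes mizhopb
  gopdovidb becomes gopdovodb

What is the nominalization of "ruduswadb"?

"ruduswadb" has second-to-last letter 'd'. The one such stem in the data (gopdovidb → gopdovodb) changes the last vowel to 'o' (as does mizhepb), so the same rule applies.
The other patterns: stems whose second-to-last letter is 'h' add -ani; stems whose second-to-last letter is 'f' double the final consonant and add -en.
So ruduswadb → ruduswodb.

ruduswodb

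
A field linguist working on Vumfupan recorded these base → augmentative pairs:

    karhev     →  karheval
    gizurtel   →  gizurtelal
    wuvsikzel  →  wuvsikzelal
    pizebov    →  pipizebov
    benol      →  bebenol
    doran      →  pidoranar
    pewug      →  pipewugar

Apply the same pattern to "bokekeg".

bokekegal

karhev and pizebov both end in -v yet inflect differently (karheval, pipizebov), so the final letter is not what conditions the rule; the last vowel is.
"bokekeg" has last vowel 'e'. The stems whose last vowel is 'e' (karhev → karheval, gizurtel → gizurtelal, wuvsikzel → wuvsikzelal) add -al.
The other patterns: stems whose last vowel is 'o' repeat the first consonant+vowel as a prefix; stems whose last vowel is 'a' or 'u' add pi- … -ar around the stem.
So bokekeg → bokekegal.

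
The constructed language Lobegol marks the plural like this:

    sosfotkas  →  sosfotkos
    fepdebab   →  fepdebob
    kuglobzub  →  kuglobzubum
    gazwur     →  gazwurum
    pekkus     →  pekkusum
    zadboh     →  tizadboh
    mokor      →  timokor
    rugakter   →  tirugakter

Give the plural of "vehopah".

vehopoh

fepdebab and kuglobzub both end in -b yet inflect differently (fepdebob, kuglobzubum), so the final letter is not what conditions the rule; the last vowel is.
"vehopah" has last vowel 'a'. The stems whose last vowel is 'a' (sosfotkas → sosfotkos, fepdebab → fepdebob) change the last vowel to 'o'.
The other patterns: stems whose last vowel is 'u' add -um; stems whose last vowel is 'e' or 'o' add the prefix ti-.
So vehopah → vehopoh.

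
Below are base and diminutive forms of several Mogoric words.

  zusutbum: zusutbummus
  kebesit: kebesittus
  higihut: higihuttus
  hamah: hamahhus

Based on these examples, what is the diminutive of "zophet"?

zophettus

Every pair shown (zusutbum → zusutbummus, kebesit → kebesittus, higihut → higihuttus, …) follows the same rule: double the final consonant and add -us.
So zophet → zophettus.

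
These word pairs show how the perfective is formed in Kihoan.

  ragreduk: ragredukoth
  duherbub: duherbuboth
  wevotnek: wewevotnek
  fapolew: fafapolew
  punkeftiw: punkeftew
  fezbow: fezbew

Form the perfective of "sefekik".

ragreduk and wevotnek both end in -k yet inflect differently (ragredukoth, wewevotnek), so the final letter is not what conditions the rule; the last vowel is.
"sefekik" has last vowel 'i'. The one such stem in the data (punkeftiw → punkeftew) changes the last vowel to 'e' (as does fezbow), so the same rule applies.
The other patterns: stems whose last vowel is 'u' add -oth; stems whose last vowel is 'e' repeat the first consonant+vowel as a prefix.
So sefekik → sefekek.

sefekek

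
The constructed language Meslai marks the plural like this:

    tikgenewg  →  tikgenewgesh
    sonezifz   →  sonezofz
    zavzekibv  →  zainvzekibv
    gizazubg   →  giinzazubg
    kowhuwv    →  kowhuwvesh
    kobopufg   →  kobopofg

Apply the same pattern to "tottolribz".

tikgenewg and kobopufg both end in -g yet inflect differently (tikgenewgesh, kobopofg), so the final letter is not what conditions the rule; the second-to-last letter is.
"tottolribz" has second-to-last letter 'b'. The stems whose second-to-last letter is 'b' (gizazubg → giinzazubg, zavzekibv → zainvzekibv) insert -in- after the first vowel.
The other patterns: stems whose second-to-last letter is 'w' add -esh; stems whose second-to-last letter is 'f' change the last vowel to 'o'.
So tottolribz → tointtolribz.

tointtolribz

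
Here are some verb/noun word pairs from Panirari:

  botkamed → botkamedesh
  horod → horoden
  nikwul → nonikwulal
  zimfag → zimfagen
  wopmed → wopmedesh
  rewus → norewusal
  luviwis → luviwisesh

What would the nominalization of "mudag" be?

mudagen

"mudag" has last vowel 'a'. The one such stem in the data (zimfag → zimfagen) adds -en, so the same rule applies.
So mudag → mudagen.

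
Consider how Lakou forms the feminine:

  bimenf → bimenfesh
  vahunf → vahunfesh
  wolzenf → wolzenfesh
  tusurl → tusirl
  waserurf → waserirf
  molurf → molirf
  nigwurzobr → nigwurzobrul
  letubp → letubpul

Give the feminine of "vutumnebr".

bimenf and waserurf both end in -f yet inflect differently (bimenfesh, waserirf), so the final letter is not what conditions the rule; the second-to-last letter is.
"vutumnebr" has second-to-last letter 'b'. The stems whose second-to-last letter is 'b' (nigwurzobr → nigwurzobrul, letubp → letubpul) add -ul.
The other patterns: stems whose second-to-last letter is 'n' add -esh; stems whose second-to-last letter is 'r' change the last vowel to 'i'.
So vutumnebr → vutumnebrul.

vutumnebrul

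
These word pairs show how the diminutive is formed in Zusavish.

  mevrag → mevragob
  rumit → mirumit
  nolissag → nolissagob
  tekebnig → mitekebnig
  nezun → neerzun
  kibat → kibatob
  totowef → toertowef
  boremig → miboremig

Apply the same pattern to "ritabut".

tekebnig and nolissag both end in -g yet inflect differently (mitekebnig, nolissagob), so the final letter is not what conditions the rule; the last vowel is.
"ritabut" has last vowel 'u'. The one such stem in the data (nezun → neerzun) inserts -er- after the first vowel (as does totowef), so the same rule applies.
So ritabut → riertabut.

riertabut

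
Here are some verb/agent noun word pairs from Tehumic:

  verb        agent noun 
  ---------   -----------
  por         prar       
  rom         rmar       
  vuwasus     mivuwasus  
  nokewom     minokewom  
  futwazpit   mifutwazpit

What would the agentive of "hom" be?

hmar

"hom" has 1 vowel. The stems with 1 vowel (por → prar, rom → rmar) delete the last vowel and add -ar.
The other pattern: stems with 3 vowels add the prefix mi-.
So hom → hmar.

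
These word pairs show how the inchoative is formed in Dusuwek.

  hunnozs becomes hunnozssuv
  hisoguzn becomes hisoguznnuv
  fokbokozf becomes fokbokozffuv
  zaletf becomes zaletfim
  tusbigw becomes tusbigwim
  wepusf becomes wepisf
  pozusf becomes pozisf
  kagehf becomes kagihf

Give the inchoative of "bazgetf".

bazgetfim

fokbokozf and zaletf both end in -f yet inflect differently (fokbokozffuv, zaletfim), so the final letter is not what conditions the rule; the second-to-last letter is.
"bazgetf" has second-to-last letter 't'. The one such stem in the data (zaletf → zaletfim) adds -im, so the same rule applies.
The other patterns: stems whose second-to-last letter is 'z' double the final consonant and add -uv; stems whose second-to-last letter is 'h' or 's' change the last vowel to 'i'.
So bazgetf → bazgetfim.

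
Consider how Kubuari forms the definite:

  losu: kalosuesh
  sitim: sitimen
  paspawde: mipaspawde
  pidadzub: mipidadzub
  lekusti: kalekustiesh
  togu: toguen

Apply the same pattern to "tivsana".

tivsanaen

"tivsana" begins with t-. The one such stem in the data (togu → toguen) adds -en, so the same rule applies.
So tivsana → tivsanaen.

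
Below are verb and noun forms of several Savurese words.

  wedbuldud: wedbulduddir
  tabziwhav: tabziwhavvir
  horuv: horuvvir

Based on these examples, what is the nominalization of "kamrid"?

kamriddir

Every pair shown (wedbuldud → wedbulduddir, tabziwhav → tabziwhavvir, horuv → horuvvir) follows the same rule: double the final consonant and add -ir.
So kamrid → kamriddir.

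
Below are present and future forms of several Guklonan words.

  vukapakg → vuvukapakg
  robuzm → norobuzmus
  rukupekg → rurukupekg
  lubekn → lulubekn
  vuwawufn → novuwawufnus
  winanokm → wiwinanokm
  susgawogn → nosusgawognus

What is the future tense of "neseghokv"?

lubekn and susgawogn both end in -n yet inflect differently (lulubekn, nosusgawognus), so the final letter is not what conditions the rule; the second-to-last letter is.
"neseghokv" has second-to-last letter 'k'. The stems whose second-to-last letter is 'k' (lubekn → lulubekn, rukupekg → rurukupekg, winanokm → wiwinanokm) repeat the first consonant+vowel as a prefix.
So neseghokv → neneseghokv.

neneseghokv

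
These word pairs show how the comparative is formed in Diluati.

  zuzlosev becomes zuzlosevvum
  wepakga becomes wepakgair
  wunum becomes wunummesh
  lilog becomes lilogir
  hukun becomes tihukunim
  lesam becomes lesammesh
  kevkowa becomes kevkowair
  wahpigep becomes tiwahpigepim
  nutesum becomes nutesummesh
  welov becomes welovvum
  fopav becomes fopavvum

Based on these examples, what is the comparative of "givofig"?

givofigir

lesam and fopav both have last vowel 'a' yet inflect differently (lesammesh, fopavvum), so the last vowel is not what conditions the rule; the final letter is.
"givofig" ends in -g. The one such stem in the data (lilog → lilogir) adds -ir, so the same rule applies.
The other patterns: stems ending in -m double the final consonant and add -esh; stems ending in -v double the final consonant and add -um; stems ending in -n or -p add ti- … -im around the stem.
So givofig → givofigir.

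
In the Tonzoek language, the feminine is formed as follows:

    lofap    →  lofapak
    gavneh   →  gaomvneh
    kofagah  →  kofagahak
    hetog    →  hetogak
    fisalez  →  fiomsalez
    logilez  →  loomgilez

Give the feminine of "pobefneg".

poombefneg

gavneh and kofagah both end in -h yet inflect differently (gaomvneh, kofagahak), so the final letter is not what conditions the rule; the last vowel is.
"pobefneg" has last vowel 'e'. The stems whose last vowel is 'e' (logilez → loomgilez, fisalez → fiomsalez, gavneh → gaomvneh) insert -om- after the first vowel.
The other pattern: stems whose last vowel is 'a' or 'o' add -ak.
So pobefneg → poombefneg.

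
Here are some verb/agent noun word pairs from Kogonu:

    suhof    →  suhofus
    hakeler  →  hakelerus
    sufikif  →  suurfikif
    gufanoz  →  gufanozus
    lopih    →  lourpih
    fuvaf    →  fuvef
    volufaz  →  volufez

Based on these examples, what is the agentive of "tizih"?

tiurzih

"tizih" has last vowel 'i'. The stems whose last vowel is 'i' (sufikif → suurfikif, lopih → lourpih) insert -ur- after the first vowel.
So tizih → tiurzih.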